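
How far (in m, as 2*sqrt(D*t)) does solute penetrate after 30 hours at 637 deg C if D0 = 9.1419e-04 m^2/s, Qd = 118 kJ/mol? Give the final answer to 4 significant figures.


Step 1: D = D0 * exp(-Qd/(R*T))
T = 910.15 K
D = 9.1419e-04 * exp(-118e3 / (8.314 * 910.15)) = 1.54392e-10 m^2/s
Step 2: L = 2*sqrt(D*t)
t = 30 h = 108000 s
L = 2*sqrt(1.54392e-10 * 108000) = 8.167e-03 m


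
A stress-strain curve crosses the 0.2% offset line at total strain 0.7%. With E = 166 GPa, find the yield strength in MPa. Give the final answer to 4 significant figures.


Offset strain = 0.002
Elastic strain at yield = total_strain - offset = 7e-03 - 0.002 = 5e-03
sigma_y = E * elastic_strain = 166000 * 5e-03
sigma_y = 830 MPa


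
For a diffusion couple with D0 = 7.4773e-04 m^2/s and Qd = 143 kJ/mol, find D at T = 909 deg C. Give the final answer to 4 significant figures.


D = D0 * exp(-Qd / (R*T))
T = 1182.15 K
D = 7.4773e-04 * exp(-143e3 / (8.314 * 1182.15))
D = 3.588e-10 m^2/s


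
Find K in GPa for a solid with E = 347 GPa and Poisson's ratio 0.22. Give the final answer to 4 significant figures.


K = E / (3*(1-2*nu))
K = 347 / (3*(1-2*0.22))
K = 206.5 GPa


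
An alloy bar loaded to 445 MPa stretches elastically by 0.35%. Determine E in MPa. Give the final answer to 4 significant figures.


E = sigma / epsilon
epsilon = 0.35% = 3.5e-03
E = 445 / 3.5e-03
E = 127100 MPa


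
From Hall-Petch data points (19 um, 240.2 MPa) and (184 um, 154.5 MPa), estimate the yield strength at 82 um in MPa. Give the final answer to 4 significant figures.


sigma_y = sigma0 + k / sqrt(d)
1/sqrt(d1) = 1/sqrt(1.9e-05) = 229.416;  1/sqrt(d2) = 73.721
k = (sigma1 - sigma2) / (1/sqrt(d1) - 1/sqrt(d2)) = (240.2 - 154.5) / (229.416 - 73.721) = 0.550436 MPa*m^0.5
sigma0 = sigma1 - k/sqrt(d1) = 240.2 - 0.550436*229.416 = 113.921 MPa
sigma_y(d3) = 113.921 + 0.550436 / sqrt(8.2e-05) = 174.7 MPa


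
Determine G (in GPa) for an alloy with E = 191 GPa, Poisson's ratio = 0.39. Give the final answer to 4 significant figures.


G = E / (2*(1+nu))
G = 191 / (2*(1+0.39))
G = 68.71 GPa


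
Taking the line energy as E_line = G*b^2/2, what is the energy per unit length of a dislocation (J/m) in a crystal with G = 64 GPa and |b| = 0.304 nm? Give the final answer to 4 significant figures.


E = G*b^2/2
b = 0.304 nm = 3.04e-10 m
G = 64 GPa = 6.4e+10 Pa
E = 0.5 * 6.4e+10 * (3.04e-10)^2
E = 2.957e-09 J/m


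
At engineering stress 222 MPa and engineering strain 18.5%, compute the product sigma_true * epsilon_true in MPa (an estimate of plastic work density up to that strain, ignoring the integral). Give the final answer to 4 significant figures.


sigma_true = sigma_eng * (1 + epsilon_eng)
sigma_true = 222 * (1 + 0.185) = 263.07 MPa
epsilon_true = ln(1 + epsilon_eng)
epsilon_true = ln(1 + 0.185) = 0.169743
sigma_true * epsilon_true = 263.07 * 0.169743 = 44.65 MPa


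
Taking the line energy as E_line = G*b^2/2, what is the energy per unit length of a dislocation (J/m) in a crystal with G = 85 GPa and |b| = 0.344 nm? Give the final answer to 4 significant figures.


E = G*b^2/2
b = 0.344 nm = 3.44e-10 m
G = 85 GPa = 8.5e+10 Pa
E = 0.5 * 8.5e+10 * (3.44e-10)^2
E = 5.029e-09 J/m


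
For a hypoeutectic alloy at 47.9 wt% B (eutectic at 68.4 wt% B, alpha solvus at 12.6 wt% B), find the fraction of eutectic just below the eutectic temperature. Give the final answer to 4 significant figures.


f_primary = (C_e - C0) / (C_e - C_alpha_max)
f_primary = (68.4 - 47.9) / (68.4 - 12.6)
f_primary = 0.367384
f_eutectic = 1 - 0.367384 = 0.6326


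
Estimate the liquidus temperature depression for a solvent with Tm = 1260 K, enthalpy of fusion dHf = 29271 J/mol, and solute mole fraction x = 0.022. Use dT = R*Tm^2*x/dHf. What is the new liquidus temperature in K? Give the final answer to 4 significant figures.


dT = R*Tm^2*x / dHf
dT = 8.314 * 1260^2 * 0.022 / 29271
dT = 9.92056 K
T_new = 1260 - 9.92056 = 1250 K


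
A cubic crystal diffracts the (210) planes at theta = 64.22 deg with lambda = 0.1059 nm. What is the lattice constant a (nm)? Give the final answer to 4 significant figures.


d = lambda / (2*sin(theta))
d = 0.1059 / (2*sin(64.22 deg))
d = 0.0588026 nm
a = d * sqrt(h^2+k^2+l^2) = 0.0588026 * sqrt(5)
a = 0.1315 nm


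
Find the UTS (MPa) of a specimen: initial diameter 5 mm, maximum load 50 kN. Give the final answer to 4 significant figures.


A0 = pi*(d/2)^2 = pi*(5/2)^2 = 19.635 mm^2
UTS = F_max / A0 = 50*1000 / 19.635
UTS = 2546 MPa


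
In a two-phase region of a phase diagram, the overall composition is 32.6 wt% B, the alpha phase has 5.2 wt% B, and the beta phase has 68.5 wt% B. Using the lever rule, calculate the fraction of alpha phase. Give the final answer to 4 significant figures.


f_alpha = (C_beta - C0) / (C_beta - C_alpha)
f_alpha = (68.5 - 32.6) / (68.5 - 5.2)
f_alpha = 0.5671


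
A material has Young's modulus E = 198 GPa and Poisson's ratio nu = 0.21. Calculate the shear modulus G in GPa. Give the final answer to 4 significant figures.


G = E / (2*(1+nu))
G = 198 / (2*(1+0.21))
G = 81.82 GPa


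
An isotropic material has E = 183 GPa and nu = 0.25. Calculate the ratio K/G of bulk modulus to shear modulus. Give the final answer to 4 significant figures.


G = E / (2*(1+nu))
G = 183 / (2*(1+0.25)) = 73.2 GPa
K = E / (3*(1-2*nu))
K = 183 / (3*(1-2*0.25)) = 122 GPa
K/G = 122 / 73.2 = 1.667


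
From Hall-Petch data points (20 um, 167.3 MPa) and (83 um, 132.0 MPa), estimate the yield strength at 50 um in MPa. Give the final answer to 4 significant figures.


sigma_y = sigma0 + k / sqrt(d)
1/sqrt(d1) = 1/sqrt(2e-05) = 223.607;  1/sqrt(d2) = 109.764
k = (sigma1 - sigma2) / (1/sqrt(d1) - 1/sqrt(d2)) = (167.3 - 132.0) / (223.607 - 109.764) = 0.310077 MPa*m^0.5
sigma0 = sigma1 - k/sqrt(d1) = 167.3 - 0.310077*223.607 = 97.9646 MPa
sigma_y(d3) = 97.9646 + 0.310077 / sqrt(5e-05) = 141.8 MPa


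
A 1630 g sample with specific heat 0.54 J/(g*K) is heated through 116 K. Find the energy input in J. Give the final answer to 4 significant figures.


Q = m * cp * dT
Q = 1630 * 0.54 * 116
Q = 102100 J


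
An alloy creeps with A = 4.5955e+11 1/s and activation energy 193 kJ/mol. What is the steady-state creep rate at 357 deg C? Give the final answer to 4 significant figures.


rate = A * exp(-Q / (R*T))
T = 357 + 273.15 = 630.15 K
rate = 4.5955e+11 * exp(-193e3 / (8.314 * 630.15))
rate = 4.608e-05 1/s


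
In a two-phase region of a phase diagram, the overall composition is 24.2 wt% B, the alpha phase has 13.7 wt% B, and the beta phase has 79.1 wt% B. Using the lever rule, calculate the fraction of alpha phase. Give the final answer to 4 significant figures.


f_alpha = (C_beta - C0) / (C_beta - C_alpha)
f_alpha = (79.1 - 24.2) / (79.1 - 13.7)
f_alpha = 0.8394


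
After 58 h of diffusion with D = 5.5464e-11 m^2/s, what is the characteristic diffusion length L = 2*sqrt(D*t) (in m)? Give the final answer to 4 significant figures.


t = 58 hr = 208800 s
Diffusion length = 2*sqrt(D*t)
= 2*sqrt(5.5464e-11 * 208800)
= 6.806e-03 m


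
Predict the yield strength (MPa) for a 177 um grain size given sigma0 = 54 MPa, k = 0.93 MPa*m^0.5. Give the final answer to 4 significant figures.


sigma_y = sigma0 + k / sqrt(d)
d = 177 um = 1.77e-04 m
sigma_y = 54 + 0.93 / sqrt(1.77e-04)
sigma_y = 123.9 MPa


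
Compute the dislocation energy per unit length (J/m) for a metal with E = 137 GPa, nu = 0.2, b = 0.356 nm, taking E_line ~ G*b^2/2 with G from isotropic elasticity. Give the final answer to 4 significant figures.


Step 1: G = E / (2*(1+nu))
G = 137 / (2*(1+0.2)) = 57.0833 GPa = 5.70833e+10 Pa
Step 2: E_line = G*b^2/2
b = 0.356 nm = 3.56e-10 m
E_line = 0.5 * 5.70833e+10 * (3.56e-10)^2 = 3.617e-09 J/m


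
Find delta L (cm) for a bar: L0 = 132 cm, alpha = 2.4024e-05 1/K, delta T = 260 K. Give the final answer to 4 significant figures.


dL = L0 * alpha * dT
dL = 132 * 2.4024e-05 * 260
dL = 0.8245 cm


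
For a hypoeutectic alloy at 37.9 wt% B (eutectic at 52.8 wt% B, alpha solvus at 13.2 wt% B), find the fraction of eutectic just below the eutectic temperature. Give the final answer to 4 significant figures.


f_primary = (C_e - C0) / (C_e - C_alpha_max)
f_primary = (52.8 - 37.9) / (52.8 - 13.2)
f_primary = 0.376263
f_eutectic = 1 - 0.376263 = 0.6237


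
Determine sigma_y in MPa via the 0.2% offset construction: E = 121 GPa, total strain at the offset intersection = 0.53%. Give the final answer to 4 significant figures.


Offset strain = 0.002
Elastic strain at yield = total_strain - offset = 5.3e-03 - 0.002 = 3.3e-03
sigma_y = E * elastic_strain = 121000 * 3.3e-03
sigma_y = 399.3 MPa


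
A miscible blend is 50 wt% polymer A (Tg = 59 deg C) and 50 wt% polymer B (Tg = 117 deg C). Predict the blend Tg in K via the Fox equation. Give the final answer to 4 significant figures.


1/Tg = w1/Tg1 + w2/Tg2 (in Kelvin)
Tg1 = 332.15 K, Tg2 = 390.15 K
1/Tg = 0.5/332.15 + 0.5/390.15
Tg = 358.8 K


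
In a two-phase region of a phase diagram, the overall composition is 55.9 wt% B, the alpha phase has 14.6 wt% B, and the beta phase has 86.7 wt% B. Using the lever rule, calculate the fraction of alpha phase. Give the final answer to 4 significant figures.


f_alpha = (C_beta - C0) / (C_beta - C_alpha)
f_alpha = (86.7 - 55.9) / (86.7 - 14.6)
f_alpha = 0.4272


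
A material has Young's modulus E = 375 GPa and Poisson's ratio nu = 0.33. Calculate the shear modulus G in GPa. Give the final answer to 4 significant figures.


G = E / (2*(1+nu))
G = 375 / (2*(1+0.33))
G = 141 GPa


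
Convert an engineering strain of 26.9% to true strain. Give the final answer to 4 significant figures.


epsilon_true = ln(1 + epsilon_eng)
epsilon_true = ln(1 + 0.269)
epsilon_true = 0.2382


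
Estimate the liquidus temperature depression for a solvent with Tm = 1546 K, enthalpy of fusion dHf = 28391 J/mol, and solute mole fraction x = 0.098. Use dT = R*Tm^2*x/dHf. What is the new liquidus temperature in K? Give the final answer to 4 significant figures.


dT = R*Tm^2*x / dHf
dT = 8.314 * 1546^2 * 0.098 / 28391
dT = 68.5921 K
T_new = 1546 - 68.5921 = 1477 K


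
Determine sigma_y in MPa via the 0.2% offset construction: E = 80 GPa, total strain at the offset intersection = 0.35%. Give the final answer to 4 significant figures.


Offset strain = 0.002
Elastic strain at yield = total_strain - offset = 3.5e-03 - 0.002 = 1.5e-03
sigma_y = E * elastic_strain = 80000 * 1.5e-03
sigma_y = 120 MPa


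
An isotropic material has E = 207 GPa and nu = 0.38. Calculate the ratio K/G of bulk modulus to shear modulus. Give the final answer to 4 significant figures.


G = E / (2*(1+nu))
G = 207 / (2*(1+0.38)) = 75 GPa
K = E / (3*(1-2*nu))
K = 207 / (3*(1-2*0.38)) = 287.5 GPa
K/G = 287.5 / 75 = 3.833


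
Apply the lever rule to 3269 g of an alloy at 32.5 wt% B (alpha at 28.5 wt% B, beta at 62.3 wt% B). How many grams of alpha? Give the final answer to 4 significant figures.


f_alpha = (C_beta - C0) / (C_beta - C_alpha)
f_alpha = (62.3 - 32.5) / (62.3 - 28.5) = 0.881657
m_alpha = f_alpha * m_total = 0.881657 * 3269 = 2882 g


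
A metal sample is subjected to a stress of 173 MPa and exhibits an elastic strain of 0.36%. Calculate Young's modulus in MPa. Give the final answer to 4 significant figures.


E = sigma / epsilon
epsilon = 0.36% = 3.6e-03
E = 173 / 3.6e-03
E = 48060 MPa


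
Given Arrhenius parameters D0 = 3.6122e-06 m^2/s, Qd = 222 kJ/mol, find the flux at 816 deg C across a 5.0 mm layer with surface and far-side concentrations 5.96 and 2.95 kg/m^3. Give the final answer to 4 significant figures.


Step 1: D = D0 * exp(-Qd/(R*T))
T = 816 + 273.15 = 1089.15 K
D = 3.6122e-06 * exp(-222e3 / (8.314 * 1089.15)) = 8.1371e-17 m^2/s
Step 2: J = D * (C1 - C2) / dx
J = 8.1371e-17 * (5.96 - 2.95) / 5e-03
J = 4.899e-14 kg/(m^2*s)


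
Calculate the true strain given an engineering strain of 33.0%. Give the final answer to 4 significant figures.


epsilon_true = ln(1 + epsilon_eng)
epsilon_true = ln(1 + 0.33)
epsilon_true = 0.2852


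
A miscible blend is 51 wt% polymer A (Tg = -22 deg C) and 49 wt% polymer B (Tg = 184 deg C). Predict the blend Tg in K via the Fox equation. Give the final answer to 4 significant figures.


1/Tg = w1/Tg1 + w2/Tg2 (in Kelvin)
Tg1 = 251.15 K, Tg2 = 457.15 K
1/Tg = 0.51/251.15 + 0.49/457.15
Tg = 322.3 K


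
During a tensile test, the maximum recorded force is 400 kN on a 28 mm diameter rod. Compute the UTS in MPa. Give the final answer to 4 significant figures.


A0 = pi*(d/2)^2 = pi*(28/2)^2 = 615.752 mm^2
UTS = F_max / A0 = 400*1000 / 615.752
UTS = 649.6 MPa


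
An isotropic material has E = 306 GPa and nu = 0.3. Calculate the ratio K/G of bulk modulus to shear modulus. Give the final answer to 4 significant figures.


G = E / (2*(1+nu))
G = 306 / (2*(1+0.3)) = 117.692 GPa
K = E / (3*(1-2*nu))
K = 306 / (3*(1-2*0.3)) = 255 GPa
K/G = 255 / 117.692 = 2.167


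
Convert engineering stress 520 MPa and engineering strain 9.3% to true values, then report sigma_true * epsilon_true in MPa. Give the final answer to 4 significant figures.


sigma_true = sigma_eng * (1 + epsilon_eng)
sigma_true = 520 * (1 + 0.093) = 568.36 MPa
epsilon_true = ln(1 + epsilon_eng)
epsilon_true = ln(1 + 0.093) = 0.0889262
sigma_true * epsilon_true = 568.36 * 0.0889262 = 50.54 MPa


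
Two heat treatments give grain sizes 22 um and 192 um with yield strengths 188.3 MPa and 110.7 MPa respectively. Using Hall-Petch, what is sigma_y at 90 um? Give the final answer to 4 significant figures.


sigma_y = sigma0 + k / sqrt(d)
1/sqrt(d1) = 1/sqrt(2.2e-05) = 213.201;  1/sqrt(d2) = 72.1688
k = (sigma1 - sigma2) / (1/sqrt(d1) - 1/sqrt(d2)) = (188.3 - 110.7) / (213.201 - 72.1688) = 0.55023 MPa*m^0.5
sigma0 = sigma1 - k/sqrt(d1) = 188.3 - 0.55023*213.201 = 70.9906 MPa
sigma_y(d3) = 70.9906 + 0.55023 / sqrt(9e-05) = 129 MPa


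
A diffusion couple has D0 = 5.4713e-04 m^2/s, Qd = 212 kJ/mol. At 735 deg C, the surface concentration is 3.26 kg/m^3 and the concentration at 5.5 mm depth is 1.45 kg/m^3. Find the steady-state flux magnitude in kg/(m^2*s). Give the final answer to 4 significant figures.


Step 1: D = D0 * exp(-Qd/(R*T))
T = 735 + 273.15 = 1008.15 K
D = 5.4713e-04 * exp(-212e3 / (8.314 * 1008.15)) = 5.66854e-15 m^2/s
Step 2: J = D * (C1 - C2) / dx
J = 5.66854e-15 * (3.26 - 1.45) / 5.5e-03
J = 1.865e-12 kg/(m^2*s)


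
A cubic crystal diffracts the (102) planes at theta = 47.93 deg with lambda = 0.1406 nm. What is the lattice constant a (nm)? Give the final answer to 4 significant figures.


d = lambda / (2*sin(theta))
d = 0.1406 / (2*sin(47.93 deg))
d = 0.0947022 nm
a = d * sqrt(h^2+k^2+l^2) = 0.0947022 * sqrt(5)
a = 0.2118 nm


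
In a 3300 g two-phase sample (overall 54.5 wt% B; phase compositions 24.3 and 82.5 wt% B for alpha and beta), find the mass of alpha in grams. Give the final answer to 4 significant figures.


f_alpha = (C_beta - C0) / (C_beta - C_alpha)
f_alpha = (82.5 - 54.5) / (82.5 - 24.3) = 0.4811
m_alpha = f_alpha * m_total = 0.4811 * 3300 = 1588 g


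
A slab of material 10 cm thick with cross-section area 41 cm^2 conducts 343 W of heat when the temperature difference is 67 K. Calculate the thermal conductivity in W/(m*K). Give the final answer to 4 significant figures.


k = Q*L / (A*dT)
L = 0.1 m, A = 4.1e-03 m^2
k = 343 * 0.1 / (4.1e-03 * 67)
k = 124.9 W/(m*K)


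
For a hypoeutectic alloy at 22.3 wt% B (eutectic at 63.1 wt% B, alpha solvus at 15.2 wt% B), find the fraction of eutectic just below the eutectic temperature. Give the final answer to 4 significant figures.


f_primary = (C_e - C0) / (C_e - C_alpha_max)
f_primary = (63.1 - 22.3) / (63.1 - 15.2)
f_primary = 0.851775
f_eutectic = 1 - 0.851775 = 0.1482


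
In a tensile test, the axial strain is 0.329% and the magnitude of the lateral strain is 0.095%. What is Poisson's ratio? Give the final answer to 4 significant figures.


nu = -epsilon_lat / epsilon_axial
Lateral strain is contraction (negative), so using magnitudes:
nu = 0.095 / 0.329
nu = 0.2888


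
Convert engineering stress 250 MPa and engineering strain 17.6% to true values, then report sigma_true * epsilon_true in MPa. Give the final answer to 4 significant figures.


sigma_true = sigma_eng * (1 + epsilon_eng)
sigma_true = 250 * (1 + 0.176) = 294 MPa
epsilon_true = ln(1 + epsilon_eng)
epsilon_true = ln(1 + 0.176) = 0.162119
sigma_true * epsilon_true = 294 * 0.162119 = 47.66 MPa


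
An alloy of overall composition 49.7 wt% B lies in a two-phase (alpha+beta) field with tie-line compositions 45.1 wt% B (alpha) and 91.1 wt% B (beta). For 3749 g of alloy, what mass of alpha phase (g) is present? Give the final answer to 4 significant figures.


f_alpha = (C_beta - C0) / (C_beta - C_alpha)
f_alpha = (91.1 - 49.7) / (91.1 - 45.1) = 0.9
m_alpha = f_alpha * m_total = 0.9 * 3749 = 3374 g


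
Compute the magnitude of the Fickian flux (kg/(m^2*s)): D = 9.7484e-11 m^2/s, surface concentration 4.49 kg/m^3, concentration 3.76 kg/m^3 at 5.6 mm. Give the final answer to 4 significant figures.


J = -D * (dC/dx) = D * (C1 - C2) / dx
J = 9.7484e-11 * (4.49 - 3.76) / 5.6e-03
J = 1.271e-08 kg/(m^2*s)


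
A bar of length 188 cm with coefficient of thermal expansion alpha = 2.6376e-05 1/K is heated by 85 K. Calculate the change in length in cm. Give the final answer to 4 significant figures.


dL = L0 * alpha * dT
dL = 188 * 2.6376e-05 * 85
dL = 0.4215 cm


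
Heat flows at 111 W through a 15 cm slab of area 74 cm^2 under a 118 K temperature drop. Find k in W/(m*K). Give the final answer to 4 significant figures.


k = Q*L / (A*dT)
L = 0.15 m, A = 7.4e-03 m^2
k = 111 * 0.15 / (7.4e-03 * 118)
k = 19.07 W/(m*K)


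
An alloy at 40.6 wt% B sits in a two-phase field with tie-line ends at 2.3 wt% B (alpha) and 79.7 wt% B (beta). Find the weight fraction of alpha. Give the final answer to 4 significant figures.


f_alpha = (C_beta - C0) / (C_beta - C_alpha)
f_alpha = (79.7 - 40.6) / (79.7 - 2.3)
f_alpha = 0.5052


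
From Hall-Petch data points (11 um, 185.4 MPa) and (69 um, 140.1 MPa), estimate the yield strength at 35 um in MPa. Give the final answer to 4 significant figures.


sigma_y = sigma0 + k / sqrt(d)
1/sqrt(d1) = 1/sqrt(1.1e-05) = 301.511;  1/sqrt(d2) = 120.386
k = (sigma1 - sigma2) / (1/sqrt(d1) - 1/sqrt(d2)) = (185.4 - 140.1) / (301.511 - 120.386) = 0.250103 MPa*m^0.5
sigma0 = sigma1 - k/sqrt(d1) = 185.4 - 0.250103*301.511 = 109.991 MPa
sigma_y(d3) = 109.991 + 0.250103 / sqrt(3.5e-05) = 152.3 MPa


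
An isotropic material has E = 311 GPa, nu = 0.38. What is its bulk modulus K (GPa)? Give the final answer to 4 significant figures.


K = E / (3*(1-2*nu))
K = 311 / (3*(1-2*0.38))
K = 431.9 GPa


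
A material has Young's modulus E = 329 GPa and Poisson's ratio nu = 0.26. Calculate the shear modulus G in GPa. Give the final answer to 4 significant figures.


G = E / (2*(1+nu))
G = 329 / (2*(1+0.26))
G = 130.6 GPa


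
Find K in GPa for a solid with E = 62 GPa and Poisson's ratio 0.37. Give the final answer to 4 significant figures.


K = E / (3*(1-2*nu))
K = 62 / (3*(1-2*0.37))
K = 79.49 GPa


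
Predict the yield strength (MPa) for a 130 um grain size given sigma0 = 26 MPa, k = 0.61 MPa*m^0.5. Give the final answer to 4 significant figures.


sigma_y = sigma0 + k / sqrt(d)
d = 130 um = 1.3e-04 m
sigma_y = 26 + 0.61 / sqrt(1.3e-04)
sigma_y = 79.5 MPa


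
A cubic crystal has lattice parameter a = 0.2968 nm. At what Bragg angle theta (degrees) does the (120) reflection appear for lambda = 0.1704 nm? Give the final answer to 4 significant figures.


d = a / sqrt(h^2+k^2+l^2)
d = 0.2968 / sqrt(5) = 0.132733 nm
lambda = 2*d*sin(theta)  =>  sin(theta) = lambda / (2*d)
sin(theta) = 0.1704 / (2 * 0.132733) = 0.64189
theta = 39.93 deg


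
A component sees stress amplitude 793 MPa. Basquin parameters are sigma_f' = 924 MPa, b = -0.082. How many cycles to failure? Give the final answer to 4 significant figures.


sigma_a = sigma_f' * (2*Nf)^b
2*Nf = (sigma_a / sigma_f')^(1/b)
2*Nf = (793 / 924)^(1/-0.082)
2*Nf = 6.4527
Nf = 3.226 cycles


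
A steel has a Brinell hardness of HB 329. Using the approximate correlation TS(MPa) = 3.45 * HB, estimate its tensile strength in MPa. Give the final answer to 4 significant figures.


TS (MPa) = 3.45 * HB
TS = 3.45 * 329
TS = 1135 MPa


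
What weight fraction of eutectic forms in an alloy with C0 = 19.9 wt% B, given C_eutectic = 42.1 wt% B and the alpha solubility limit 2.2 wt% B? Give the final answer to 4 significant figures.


f_primary = (C_e - C0) / (C_e - C_alpha_max)
f_primary = (42.1 - 19.9) / (42.1 - 2.2)
f_primary = 0.556391
f_eutectic = 1 - 0.556391 = 0.4436


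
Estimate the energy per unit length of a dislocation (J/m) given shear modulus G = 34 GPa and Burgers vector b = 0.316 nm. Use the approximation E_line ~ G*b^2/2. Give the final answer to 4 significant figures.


E = G*b^2/2
b = 0.316 nm = 3.16e-10 m
G = 34 GPa = 3.4e+10 Pa
E = 0.5 * 3.4e+10 * (3.16e-10)^2
E = 1.698e-09 J/m


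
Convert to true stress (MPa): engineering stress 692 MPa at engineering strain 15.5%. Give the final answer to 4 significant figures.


sigma_true = sigma_eng * (1 + epsilon_eng)
sigma_true = 692 * (1 + 0.155)
sigma_true = 799.3 MPa


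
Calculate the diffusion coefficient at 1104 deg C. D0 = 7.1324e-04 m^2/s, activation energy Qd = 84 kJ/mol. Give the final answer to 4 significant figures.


D = D0 * exp(-Qd / (R*T))
T = 1377.15 K
D = 7.1324e-04 * exp(-84e3 / (8.314 * 1377.15))
D = 4.646e-07 m^2/s


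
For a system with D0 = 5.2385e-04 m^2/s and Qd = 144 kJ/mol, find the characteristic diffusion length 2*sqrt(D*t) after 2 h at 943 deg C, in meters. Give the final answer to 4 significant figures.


Step 1: D = D0 * exp(-Qd/(R*T))
T = 1216.15 K
D = 5.2385e-04 * exp(-144e3 / (8.314 * 1216.15)) = 3.42031e-10 m^2/s
Step 2: L = 2*sqrt(D*t)
t = 2 h = 7200 s
L = 2*sqrt(3.42031e-10 * 7200) = 3.139e-03 m


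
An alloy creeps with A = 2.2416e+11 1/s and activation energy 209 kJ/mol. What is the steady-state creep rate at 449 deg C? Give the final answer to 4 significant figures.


rate = A * exp(-Q / (R*T))
T = 449 + 273.15 = 722.15 K
rate = 2.2416e+11 * exp(-209e3 / (8.314 * 722.15))
rate = 1.708e-04 1/s


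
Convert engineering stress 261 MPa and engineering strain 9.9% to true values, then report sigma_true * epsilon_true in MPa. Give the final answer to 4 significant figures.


sigma_true = sigma_eng * (1 + epsilon_eng)
sigma_true = 261 * (1 + 0.099) = 286.839 MPa
epsilon_true = ln(1 + epsilon_eng)
epsilon_true = ln(1 + 0.099) = 0.0944007
sigma_true * epsilon_true = 286.839 * 0.0944007 = 27.08 MPa


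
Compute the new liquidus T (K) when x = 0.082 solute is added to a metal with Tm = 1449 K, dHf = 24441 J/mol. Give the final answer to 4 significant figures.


dT = R*Tm^2*x / dHf
dT = 8.314 * 1449^2 * 0.082 / 24441
dT = 58.5655 K
T_new = 1449 - 58.5655 = 1390 K


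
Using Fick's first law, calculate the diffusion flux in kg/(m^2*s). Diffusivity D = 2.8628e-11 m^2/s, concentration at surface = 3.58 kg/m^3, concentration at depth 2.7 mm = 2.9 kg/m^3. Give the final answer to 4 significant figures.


J = -D * (dC/dx) = D * (C1 - C2) / dx
J = 2.8628e-11 * (3.58 - 2.9) / 2.7e-03
J = 7.21e-09 kg/(m^2*s)


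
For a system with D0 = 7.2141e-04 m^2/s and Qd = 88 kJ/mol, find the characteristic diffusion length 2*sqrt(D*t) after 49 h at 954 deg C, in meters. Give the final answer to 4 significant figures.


Step 1: D = D0 * exp(-Qd/(R*T))
T = 1227.15 K
D = 7.2141e-04 * exp(-88e3 / (8.314 * 1227.15)) = 1.29496e-07 m^2/s
Step 2: L = 2*sqrt(D*t)
t = 49 h = 176400 s
L = 2*sqrt(1.29496e-07 * 176400) = 0.3023 m


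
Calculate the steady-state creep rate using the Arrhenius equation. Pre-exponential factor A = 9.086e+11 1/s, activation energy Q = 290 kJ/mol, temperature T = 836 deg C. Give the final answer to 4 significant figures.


rate = A * exp(-Q / (R*T))
T = 836 + 273.15 = 1109.15 K
rate = 9.086e+11 * exp(-290e3 / (8.314 * 1109.15))
rate = 0.01998 1/s


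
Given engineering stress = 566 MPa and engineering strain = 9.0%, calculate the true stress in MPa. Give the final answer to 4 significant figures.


sigma_true = sigma_eng * (1 + epsilon_eng)
sigma_true = 566 * (1 + 0.09)
sigma_true = 616.9 MPa


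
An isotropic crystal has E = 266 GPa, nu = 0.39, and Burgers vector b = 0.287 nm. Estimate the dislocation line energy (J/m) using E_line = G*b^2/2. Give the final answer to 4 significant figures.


Step 1: G = E / (2*(1+nu))
G = 266 / (2*(1+0.39)) = 95.6835 GPa = 9.56835e+10 Pa
Step 2: E_line = G*b^2/2
b = 0.287 nm = 2.87e-10 m
E_line = 0.5 * 9.56835e+10 * (2.87e-10)^2 = 3.941e-09 J/m


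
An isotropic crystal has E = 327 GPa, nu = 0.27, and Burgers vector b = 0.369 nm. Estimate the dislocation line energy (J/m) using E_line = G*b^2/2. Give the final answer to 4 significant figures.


Step 1: G = E / (2*(1+nu))
G = 327 / (2*(1+0.27)) = 128.74 GPa = 1.2874e+11 Pa
Step 2: E_line = G*b^2/2
b = 0.369 nm = 3.69e-10 m
E_line = 0.5 * 1.2874e+11 * (3.69e-10)^2 = 8.765e-09 J/m


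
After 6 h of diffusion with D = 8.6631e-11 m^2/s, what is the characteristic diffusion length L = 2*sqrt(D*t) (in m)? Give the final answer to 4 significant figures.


t = 6 hr = 21600 s
Diffusion length = 2*sqrt(D*t)
= 2*sqrt(8.6631e-11 * 21600)
= 2.736e-03 m


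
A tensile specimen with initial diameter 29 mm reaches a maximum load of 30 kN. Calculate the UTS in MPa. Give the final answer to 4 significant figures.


A0 = pi*(d/2)^2 = pi*(29/2)^2 = 660.52 mm^2
UTS = F_max / A0 = 30*1000 / 660.52
UTS = 45.42 MPa


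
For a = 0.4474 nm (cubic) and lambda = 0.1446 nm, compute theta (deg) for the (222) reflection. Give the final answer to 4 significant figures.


d = a / sqrt(h^2+k^2+l^2)
d = 0.4474 / sqrt(12) = 0.129153 nm
lambda = 2*d*sin(theta)  =>  sin(theta) = lambda / (2*d)
sin(theta) = 0.1446 / (2 * 0.129153) = 0.5598
theta = 34.04 deg


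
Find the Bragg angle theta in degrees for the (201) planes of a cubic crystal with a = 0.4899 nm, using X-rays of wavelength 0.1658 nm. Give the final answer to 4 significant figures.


d = a / sqrt(h^2+k^2+l^2)
d = 0.4899 / sqrt(5) = 0.21909 nm
lambda = 2*d*sin(theta)  =>  sin(theta) = lambda / (2*d)
sin(theta) = 0.1658 / (2 * 0.21909) = 0.378383
theta = 22.23 deg


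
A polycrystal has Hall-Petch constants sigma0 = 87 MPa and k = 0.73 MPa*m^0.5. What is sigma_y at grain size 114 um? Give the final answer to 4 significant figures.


sigma_y = sigma0 + k / sqrt(d)
d = 114 um = 1.14e-04 m
sigma_y = 87 + 0.73 / sqrt(1.14e-04)
sigma_y = 155.4 MPa


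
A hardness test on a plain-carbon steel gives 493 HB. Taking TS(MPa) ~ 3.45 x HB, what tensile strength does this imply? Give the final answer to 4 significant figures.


TS (MPa) = 3.45 * HB
TS = 3.45 * 493
TS = 1701 MPa


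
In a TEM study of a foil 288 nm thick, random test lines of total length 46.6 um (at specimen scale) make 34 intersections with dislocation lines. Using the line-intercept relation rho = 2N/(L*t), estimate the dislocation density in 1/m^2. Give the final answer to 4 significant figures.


rho = 2N / (L * t)
L = 46.6 um = 4.66e-05 m, t = 288 nm = 2.88e-07 m
rho = 2 * 34 / (4.66e-05 * 2.88e-07)
rho = 5.067e+12 1/m^2


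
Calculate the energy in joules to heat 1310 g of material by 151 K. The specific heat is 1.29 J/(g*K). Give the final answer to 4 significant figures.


Q = m * cp * dT
Q = 1310 * 1.29 * 151
Q = 255200 J


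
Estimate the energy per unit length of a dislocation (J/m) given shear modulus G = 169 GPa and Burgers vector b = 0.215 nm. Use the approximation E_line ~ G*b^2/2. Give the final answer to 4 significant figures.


E = G*b^2/2
b = 0.215 nm = 2.15e-10 m
G = 169 GPa = 1.69e+11 Pa
E = 0.5 * 1.69e+11 * (2.15e-10)^2
E = 3.906e-09 J/m


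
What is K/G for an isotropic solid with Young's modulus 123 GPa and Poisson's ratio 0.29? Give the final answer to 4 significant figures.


G = E / (2*(1+nu))
G = 123 / (2*(1+0.29)) = 47.6744 GPa
K = E / (3*(1-2*nu))
K = 123 / (3*(1-2*0.29)) = 97.619 GPa
K/G = 97.619 / 47.6744 = 2.048


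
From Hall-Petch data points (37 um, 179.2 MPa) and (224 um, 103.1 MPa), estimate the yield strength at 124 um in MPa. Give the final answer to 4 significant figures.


sigma_y = sigma0 + k / sqrt(d)
1/sqrt(d1) = 1/sqrt(3.7e-05) = 164.399;  1/sqrt(d2) = 66.8153
k = (sigma1 - sigma2) / (1/sqrt(d1) - 1/sqrt(d2)) = (179.2 - 103.1) / (164.399 - 66.8153) = 0.779844 MPa*m^0.5
sigma0 = sigma1 - k/sqrt(d1) = 179.2 - 0.779844*164.399 = 50.9945 MPa
sigma_y(d3) = 50.9945 + 0.779844 / sqrt(1.24e-04) = 121 MPa


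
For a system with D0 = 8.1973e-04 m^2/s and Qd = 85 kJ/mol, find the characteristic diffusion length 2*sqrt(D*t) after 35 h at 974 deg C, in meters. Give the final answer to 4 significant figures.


Step 1: D = D0 * exp(-Qd/(R*T))
T = 1247.15 K
D = 8.1973e-04 * exp(-85e3 / (8.314 * 1247.15)) = 2.25668e-07 m^2/s
Step 2: L = 2*sqrt(D*t)
t = 35 h = 126000 s
L = 2*sqrt(2.25668e-07 * 126000) = 0.3372 m


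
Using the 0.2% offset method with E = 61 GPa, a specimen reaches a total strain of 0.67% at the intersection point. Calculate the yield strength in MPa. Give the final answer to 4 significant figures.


Offset strain = 0.002
Elastic strain at yield = total_strain - offset = 6.7e-03 - 0.002 = 4.7e-03
sigma_y = E * elastic_strain = 61000 * 4.7e-03
sigma_y = 286.7 MPa


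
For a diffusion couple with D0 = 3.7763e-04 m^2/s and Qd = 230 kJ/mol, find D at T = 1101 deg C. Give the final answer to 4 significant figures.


D = D0 * exp(-Qd / (R*T))
T = 1374.15 K
D = 3.7763e-04 * exp(-230e3 / (8.314 * 1374.15))
D = 6.822e-13 m^2/s


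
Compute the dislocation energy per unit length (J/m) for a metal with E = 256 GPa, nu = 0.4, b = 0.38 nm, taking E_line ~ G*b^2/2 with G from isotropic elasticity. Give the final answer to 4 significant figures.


Step 1: G = E / (2*(1+nu))
G = 256 / (2*(1+0.4)) = 91.4286 GPa = 9.14286e+10 Pa
Step 2: E_line = G*b^2/2
b = 0.38 nm = 3.8e-10 m
E_line = 0.5 * 9.14286e+10 * (3.8e-10)^2 = 6.601e-09 J/m


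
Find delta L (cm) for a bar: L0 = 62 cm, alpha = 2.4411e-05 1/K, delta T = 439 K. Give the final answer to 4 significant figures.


dL = L0 * alpha * dT
dL = 62 * 2.4411e-05 * 439
dL = 0.6644 cm


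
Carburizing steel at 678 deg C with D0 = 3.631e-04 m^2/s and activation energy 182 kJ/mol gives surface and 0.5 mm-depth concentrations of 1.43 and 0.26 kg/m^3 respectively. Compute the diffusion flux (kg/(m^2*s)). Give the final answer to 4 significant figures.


Step 1: D = D0 * exp(-Qd/(R*T))
T = 678 + 273.15 = 951.15 K
D = 3.631e-04 * exp(-182e3 / (8.314 * 951.15)) = 3.67035e-14 m^2/s
Step 2: J = D * (C1 - C2) / dx
J = 3.67035e-14 * (1.43 - 0.26) / 5e-04
J = 8.589e-11 kg/(m^2*s)


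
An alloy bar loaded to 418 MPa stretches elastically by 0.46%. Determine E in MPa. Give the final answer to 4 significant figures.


E = sigma / epsilon
epsilon = 0.46% = 4.6e-03
E = 418 / 4.6e-03
E = 90870 MPa


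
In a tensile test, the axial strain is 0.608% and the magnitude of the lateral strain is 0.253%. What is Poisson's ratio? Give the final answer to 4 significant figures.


nu = -epsilon_lat / epsilon_axial
Lateral strain is contraction (negative), so using magnitudes:
nu = 0.253 / 0.608
nu = 0.4161


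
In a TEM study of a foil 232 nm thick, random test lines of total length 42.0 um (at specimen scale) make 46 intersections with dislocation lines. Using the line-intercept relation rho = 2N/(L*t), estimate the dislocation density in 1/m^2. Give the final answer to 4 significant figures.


rho = 2N / (L * t)
L = 42.0 um = 4.2e-05 m, t = 232 nm = 2.32e-07 m
rho = 2 * 46 / (4.2e-05 * 2.32e-07)
rho = 9.442e+12 1/m^2


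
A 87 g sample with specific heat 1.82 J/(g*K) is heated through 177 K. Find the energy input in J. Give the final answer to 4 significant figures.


Q = m * cp * dT
Q = 87 * 1.82 * 177
Q = 28030 J


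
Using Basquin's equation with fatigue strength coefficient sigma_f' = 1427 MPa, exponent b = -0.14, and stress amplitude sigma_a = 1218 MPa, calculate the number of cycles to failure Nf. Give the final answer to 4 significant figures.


sigma_a = sigma_f' * (2*Nf)^b
2*Nf = (sigma_a / sigma_f')^(1/b)
2*Nf = (1218 / 1427)^(1/-0.14)
2*Nf = 3.09929
Nf = 1.55 cycles


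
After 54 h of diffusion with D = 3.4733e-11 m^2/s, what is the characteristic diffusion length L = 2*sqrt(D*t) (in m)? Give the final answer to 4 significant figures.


t = 54 hr = 194400 s
Diffusion length = 2*sqrt(D*t)
= 2*sqrt(3.4733e-11 * 194400)
= 5.197e-03 m


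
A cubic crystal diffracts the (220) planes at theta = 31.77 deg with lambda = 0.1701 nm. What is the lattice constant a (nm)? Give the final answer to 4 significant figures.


d = lambda / (2*sin(theta))
d = 0.1701 / (2*sin(31.77 deg))
d = 0.161535 nm
a = d * sqrt(h^2+k^2+l^2) = 0.161535 * sqrt(8)
a = 0.4569 nm


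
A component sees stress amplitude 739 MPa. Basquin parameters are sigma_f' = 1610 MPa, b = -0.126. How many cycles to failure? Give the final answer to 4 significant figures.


sigma_a = sigma_f' * (2*Nf)^b
2*Nf = (sigma_a / sigma_f')^(1/b)
2*Nf = (739 / 1610)^(1/-0.126)
2*Nf = 483.036
Nf = 241.5 cycles


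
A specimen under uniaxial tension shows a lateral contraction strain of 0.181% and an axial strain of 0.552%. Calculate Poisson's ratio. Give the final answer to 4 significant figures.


nu = -epsilon_lat / epsilon_axial
Lateral strain is contraction (negative), so using magnitudes:
nu = 0.181 / 0.552
nu = 0.3279


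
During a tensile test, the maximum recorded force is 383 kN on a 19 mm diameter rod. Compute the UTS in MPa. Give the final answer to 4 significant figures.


A0 = pi*(d/2)^2 = pi*(19/2)^2 = 283.529 mm^2
UTS = F_max / A0 = 383*1000 / 283.529
UTS = 1351 MPa


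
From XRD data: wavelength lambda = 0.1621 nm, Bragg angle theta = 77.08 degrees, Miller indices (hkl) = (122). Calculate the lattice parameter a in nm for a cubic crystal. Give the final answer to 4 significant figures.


d = lambda / (2*sin(theta))
d = 0.1621 / (2*sin(77.08 deg))
d = 0.0831552 nm
a = d * sqrt(h^2+k^2+l^2) = 0.0831552 * sqrt(9)
a = 0.2495 nm


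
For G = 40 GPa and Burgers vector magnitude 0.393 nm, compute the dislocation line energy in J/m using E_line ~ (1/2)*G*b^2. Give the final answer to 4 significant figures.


E = G*b^2/2
b = 0.393 nm = 3.93e-10 m
G = 40 GPa = 4e+10 Pa
E = 0.5 * 4e+10 * (3.93e-10)^2
E = 3.089e-09 J/m


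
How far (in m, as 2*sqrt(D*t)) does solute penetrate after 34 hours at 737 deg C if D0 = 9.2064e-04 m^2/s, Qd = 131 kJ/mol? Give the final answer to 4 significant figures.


Step 1: D = D0 * exp(-Qd/(R*T))
T = 1010.15 K
D = 9.2064e-04 * exp(-131e3 / (8.314 * 1010.15)) = 1.54833e-10 m^2/s
Step 2: L = 2*sqrt(D*t)
t = 34 h = 122400 s
L = 2*sqrt(1.54833e-10 * 122400) = 8.707e-03 m


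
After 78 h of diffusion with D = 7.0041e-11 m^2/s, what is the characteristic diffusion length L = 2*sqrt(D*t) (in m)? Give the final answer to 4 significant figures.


t = 78 hr = 280800 s
Diffusion length = 2*sqrt(D*t)
= 2*sqrt(7.0041e-11 * 280800)
= 8.87e-03 m


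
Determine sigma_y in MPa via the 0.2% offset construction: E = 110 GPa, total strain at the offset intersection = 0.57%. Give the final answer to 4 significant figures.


Offset strain = 0.002
Elastic strain at yield = total_strain - offset = 5.7e-03 - 0.002 = 3.7e-03
sigma_y = E * elastic_strain = 110000 * 3.7e-03
sigma_y = 407 MPa


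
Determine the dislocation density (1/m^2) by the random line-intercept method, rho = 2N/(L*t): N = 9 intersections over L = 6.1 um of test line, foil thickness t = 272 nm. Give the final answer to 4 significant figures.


rho = 2N / (L * t)
L = 6.1 um = 6.1e-06 m, t = 272 nm = 2.72e-07 m
rho = 2 * 9 / (6.1e-06 * 2.72e-07)
rho = 1.085e+13 1/m^2


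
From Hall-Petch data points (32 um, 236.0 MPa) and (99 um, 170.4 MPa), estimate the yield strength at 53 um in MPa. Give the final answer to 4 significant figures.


sigma_y = sigma0 + k / sqrt(d)
1/sqrt(d1) = 1/sqrt(3.2e-05) = 176.777;  1/sqrt(d2) = 100.504
k = (sigma1 - sigma2) / (1/sqrt(d1) - 1/sqrt(d2)) = (236.0 - 170.4) / (176.777 - 100.504) = 0.860069 MPa*m^0.5
sigma0 = sigma1 - k/sqrt(d1) = 236.0 - 0.860069*176.777 = 83.9598 MPa
sigma_y(d3) = 83.9598 + 0.860069 / sqrt(5.3e-05) = 202.1 MPa


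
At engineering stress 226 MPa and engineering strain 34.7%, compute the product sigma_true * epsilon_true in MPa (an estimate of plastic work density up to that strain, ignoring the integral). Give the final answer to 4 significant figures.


sigma_true = sigma_eng * (1 + epsilon_eng)
sigma_true = 226 * (1 + 0.347) = 304.422 MPa
epsilon_true = ln(1 + epsilon_eng)
epsilon_true = ln(1 + 0.347) = 0.29788
sigma_true * epsilon_true = 304.422 * 0.29788 = 90.68 MPa


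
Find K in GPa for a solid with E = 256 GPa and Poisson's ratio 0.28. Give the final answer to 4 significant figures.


K = E / (3*(1-2*nu))
K = 256 / (3*(1-2*0.28))
K = 193.9 GPa


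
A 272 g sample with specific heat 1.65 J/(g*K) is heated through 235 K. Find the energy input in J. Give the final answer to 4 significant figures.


Q = m * cp * dT
Q = 272 * 1.65 * 235
Q = 105500 J


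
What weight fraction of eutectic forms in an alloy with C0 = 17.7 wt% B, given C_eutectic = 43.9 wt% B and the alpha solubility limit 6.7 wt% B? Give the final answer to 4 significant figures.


f_primary = (C_e - C0) / (C_e - C_alpha_max)
f_primary = (43.9 - 17.7) / (43.9 - 6.7)
f_primary = 0.704301
f_eutectic = 1 - 0.704301 = 0.2957


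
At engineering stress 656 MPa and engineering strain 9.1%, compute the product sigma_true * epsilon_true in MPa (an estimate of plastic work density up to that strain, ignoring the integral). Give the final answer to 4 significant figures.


sigma_true = sigma_eng * (1 + epsilon_eng)
sigma_true = 656 * (1 + 0.091) = 715.696 MPa
epsilon_true = ln(1 + epsilon_eng)
epsilon_true = ln(1 + 0.091) = 0.0870947
sigma_true * epsilon_true = 715.696 * 0.0870947 = 62.33 MPa


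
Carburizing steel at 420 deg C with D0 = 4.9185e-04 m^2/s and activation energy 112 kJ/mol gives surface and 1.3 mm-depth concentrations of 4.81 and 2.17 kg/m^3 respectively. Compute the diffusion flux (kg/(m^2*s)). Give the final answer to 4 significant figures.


Step 1: D = D0 * exp(-Qd/(R*T))
T = 420 + 273.15 = 693.15 K
D = 4.9185e-04 * exp(-112e3 / (8.314 * 693.15)) = 1.78399e-12 m^2/s
Step 2: J = D * (C1 - C2) / dx
J = 1.78399e-12 * (4.81 - 2.17) / 1.3e-03
J = 3.623e-09 kg/(m^2*s)


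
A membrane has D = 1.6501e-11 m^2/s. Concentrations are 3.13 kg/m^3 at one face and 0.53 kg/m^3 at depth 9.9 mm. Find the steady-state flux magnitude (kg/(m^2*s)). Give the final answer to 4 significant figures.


J = -D * (dC/dx) = D * (C1 - C2) / dx
J = 1.6501e-11 * (3.13 - 0.53) / 9.9e-03
J = 4.334e-09 kg/(m^2*s)


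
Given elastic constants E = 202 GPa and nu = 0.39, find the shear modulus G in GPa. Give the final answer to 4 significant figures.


G = E / (2*(1+nu))
G = 202 / (2*(1+0.39))
G = 72.66 GPa


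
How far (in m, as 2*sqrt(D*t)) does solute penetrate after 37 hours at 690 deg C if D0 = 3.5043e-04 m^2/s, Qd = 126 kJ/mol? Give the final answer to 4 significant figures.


Step 1: D = D0 * exp(-Qd/(R*T))
T = 963.15 K
D = 3.5043e-04 * exp(-126e3 / (8.314 * 963.15)) = 5.1402e-11 m^2/s
Step 2: L = 2*sqrt(D*t)
t = 37 h = 133200 s
L = 2*sqrt(5.1402e-11 * 133200) = 5.233e-03 m


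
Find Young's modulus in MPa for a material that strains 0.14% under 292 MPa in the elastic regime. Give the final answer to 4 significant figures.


E = sigma / epsilon
epsilon = 0.14% = 1.4e-03
E = 292 / 1.4e-03
E = 208600 MPa


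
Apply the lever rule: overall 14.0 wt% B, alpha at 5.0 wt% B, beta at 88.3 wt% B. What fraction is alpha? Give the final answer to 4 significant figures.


f_alpha = (C_beta - C0) / (C_beta - C_alpha)
f_alpha = (88.3 - 14.0) / (88.3 - 5.0)
f_alpha = 0.892
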